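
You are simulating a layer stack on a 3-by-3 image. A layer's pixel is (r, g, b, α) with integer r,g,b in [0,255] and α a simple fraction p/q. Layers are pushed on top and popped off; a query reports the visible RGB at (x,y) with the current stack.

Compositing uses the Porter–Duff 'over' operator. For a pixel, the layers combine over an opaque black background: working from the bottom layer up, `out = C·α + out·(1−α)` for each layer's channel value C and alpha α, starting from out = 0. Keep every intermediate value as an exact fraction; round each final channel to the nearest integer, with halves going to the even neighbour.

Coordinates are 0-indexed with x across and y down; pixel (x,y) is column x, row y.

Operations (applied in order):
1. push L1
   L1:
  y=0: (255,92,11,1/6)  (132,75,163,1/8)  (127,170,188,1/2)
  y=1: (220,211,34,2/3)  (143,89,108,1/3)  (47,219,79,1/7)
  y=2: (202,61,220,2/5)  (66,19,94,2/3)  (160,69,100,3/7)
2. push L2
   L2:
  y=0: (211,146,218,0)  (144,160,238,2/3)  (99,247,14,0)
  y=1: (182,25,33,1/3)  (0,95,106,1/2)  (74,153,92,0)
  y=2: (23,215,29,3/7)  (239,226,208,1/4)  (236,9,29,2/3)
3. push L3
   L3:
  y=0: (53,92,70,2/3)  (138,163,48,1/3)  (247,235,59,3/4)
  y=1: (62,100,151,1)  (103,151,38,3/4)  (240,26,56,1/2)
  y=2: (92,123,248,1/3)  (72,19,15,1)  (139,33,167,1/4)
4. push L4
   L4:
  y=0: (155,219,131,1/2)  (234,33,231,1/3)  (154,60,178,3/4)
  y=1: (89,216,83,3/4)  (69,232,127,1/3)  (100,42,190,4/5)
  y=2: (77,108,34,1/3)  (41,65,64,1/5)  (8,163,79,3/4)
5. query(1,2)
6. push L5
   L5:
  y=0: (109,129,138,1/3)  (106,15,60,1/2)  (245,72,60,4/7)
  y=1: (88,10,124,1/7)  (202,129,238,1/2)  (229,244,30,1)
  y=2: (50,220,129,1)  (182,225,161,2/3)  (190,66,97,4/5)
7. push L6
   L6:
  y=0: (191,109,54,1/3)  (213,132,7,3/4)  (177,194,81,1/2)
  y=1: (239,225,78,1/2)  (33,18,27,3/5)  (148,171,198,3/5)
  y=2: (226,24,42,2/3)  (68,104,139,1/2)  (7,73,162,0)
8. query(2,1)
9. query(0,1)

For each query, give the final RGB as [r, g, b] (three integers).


query (1,2) [L1,L2,L3,L4] — begin 0,0,0
+L1 (α=2/3) → [44, 38/3, 188/3]
+L2 (α=1/4) → [371/4, 66, 99]
+L3 (α=1) → [72, 19, 15]
+L4 (α=1/5) → [329/5, 141/5, 124/5]
= [66, 28, 25]

at x=2,y=1 over L1,L2,L3,L4,L5,L6:
+L1 (α=1/7) → [47/7, 219/7, 79/7]
+L2 (α=0) → [47/7, 219/7, 79/7]
+L3 (α=1/2) → [1727/14, 401/14, 471/14]
+L4 (α=4/5) → [7327/70, 2753/70, 11111/70]
+L5 (α=1) → [229, 244, 30]
+L6 (α=3/5) → [902/5, 1001/5, 654/5]
→ [180, 200, 131]

query (0,1) [L1,L2,L3,L4,L5,L6] — begin 0,0,0
+L1 (α=2/3) → [440/3, 422/3, 68/3]
+L2 (α=1/3) → [1426/9, 919/9, 235/9]
+L3 (α=1) → [62, 100, 151]
+L4 (α=3/4) → [329/4, 187, 100]
+L5 (α=1/7) → [1163/14, 1132/7, 724/7]
+L6 (α=1/2) → [4509/28, 2707/14, 635/7]
→ [161, 193, 91]


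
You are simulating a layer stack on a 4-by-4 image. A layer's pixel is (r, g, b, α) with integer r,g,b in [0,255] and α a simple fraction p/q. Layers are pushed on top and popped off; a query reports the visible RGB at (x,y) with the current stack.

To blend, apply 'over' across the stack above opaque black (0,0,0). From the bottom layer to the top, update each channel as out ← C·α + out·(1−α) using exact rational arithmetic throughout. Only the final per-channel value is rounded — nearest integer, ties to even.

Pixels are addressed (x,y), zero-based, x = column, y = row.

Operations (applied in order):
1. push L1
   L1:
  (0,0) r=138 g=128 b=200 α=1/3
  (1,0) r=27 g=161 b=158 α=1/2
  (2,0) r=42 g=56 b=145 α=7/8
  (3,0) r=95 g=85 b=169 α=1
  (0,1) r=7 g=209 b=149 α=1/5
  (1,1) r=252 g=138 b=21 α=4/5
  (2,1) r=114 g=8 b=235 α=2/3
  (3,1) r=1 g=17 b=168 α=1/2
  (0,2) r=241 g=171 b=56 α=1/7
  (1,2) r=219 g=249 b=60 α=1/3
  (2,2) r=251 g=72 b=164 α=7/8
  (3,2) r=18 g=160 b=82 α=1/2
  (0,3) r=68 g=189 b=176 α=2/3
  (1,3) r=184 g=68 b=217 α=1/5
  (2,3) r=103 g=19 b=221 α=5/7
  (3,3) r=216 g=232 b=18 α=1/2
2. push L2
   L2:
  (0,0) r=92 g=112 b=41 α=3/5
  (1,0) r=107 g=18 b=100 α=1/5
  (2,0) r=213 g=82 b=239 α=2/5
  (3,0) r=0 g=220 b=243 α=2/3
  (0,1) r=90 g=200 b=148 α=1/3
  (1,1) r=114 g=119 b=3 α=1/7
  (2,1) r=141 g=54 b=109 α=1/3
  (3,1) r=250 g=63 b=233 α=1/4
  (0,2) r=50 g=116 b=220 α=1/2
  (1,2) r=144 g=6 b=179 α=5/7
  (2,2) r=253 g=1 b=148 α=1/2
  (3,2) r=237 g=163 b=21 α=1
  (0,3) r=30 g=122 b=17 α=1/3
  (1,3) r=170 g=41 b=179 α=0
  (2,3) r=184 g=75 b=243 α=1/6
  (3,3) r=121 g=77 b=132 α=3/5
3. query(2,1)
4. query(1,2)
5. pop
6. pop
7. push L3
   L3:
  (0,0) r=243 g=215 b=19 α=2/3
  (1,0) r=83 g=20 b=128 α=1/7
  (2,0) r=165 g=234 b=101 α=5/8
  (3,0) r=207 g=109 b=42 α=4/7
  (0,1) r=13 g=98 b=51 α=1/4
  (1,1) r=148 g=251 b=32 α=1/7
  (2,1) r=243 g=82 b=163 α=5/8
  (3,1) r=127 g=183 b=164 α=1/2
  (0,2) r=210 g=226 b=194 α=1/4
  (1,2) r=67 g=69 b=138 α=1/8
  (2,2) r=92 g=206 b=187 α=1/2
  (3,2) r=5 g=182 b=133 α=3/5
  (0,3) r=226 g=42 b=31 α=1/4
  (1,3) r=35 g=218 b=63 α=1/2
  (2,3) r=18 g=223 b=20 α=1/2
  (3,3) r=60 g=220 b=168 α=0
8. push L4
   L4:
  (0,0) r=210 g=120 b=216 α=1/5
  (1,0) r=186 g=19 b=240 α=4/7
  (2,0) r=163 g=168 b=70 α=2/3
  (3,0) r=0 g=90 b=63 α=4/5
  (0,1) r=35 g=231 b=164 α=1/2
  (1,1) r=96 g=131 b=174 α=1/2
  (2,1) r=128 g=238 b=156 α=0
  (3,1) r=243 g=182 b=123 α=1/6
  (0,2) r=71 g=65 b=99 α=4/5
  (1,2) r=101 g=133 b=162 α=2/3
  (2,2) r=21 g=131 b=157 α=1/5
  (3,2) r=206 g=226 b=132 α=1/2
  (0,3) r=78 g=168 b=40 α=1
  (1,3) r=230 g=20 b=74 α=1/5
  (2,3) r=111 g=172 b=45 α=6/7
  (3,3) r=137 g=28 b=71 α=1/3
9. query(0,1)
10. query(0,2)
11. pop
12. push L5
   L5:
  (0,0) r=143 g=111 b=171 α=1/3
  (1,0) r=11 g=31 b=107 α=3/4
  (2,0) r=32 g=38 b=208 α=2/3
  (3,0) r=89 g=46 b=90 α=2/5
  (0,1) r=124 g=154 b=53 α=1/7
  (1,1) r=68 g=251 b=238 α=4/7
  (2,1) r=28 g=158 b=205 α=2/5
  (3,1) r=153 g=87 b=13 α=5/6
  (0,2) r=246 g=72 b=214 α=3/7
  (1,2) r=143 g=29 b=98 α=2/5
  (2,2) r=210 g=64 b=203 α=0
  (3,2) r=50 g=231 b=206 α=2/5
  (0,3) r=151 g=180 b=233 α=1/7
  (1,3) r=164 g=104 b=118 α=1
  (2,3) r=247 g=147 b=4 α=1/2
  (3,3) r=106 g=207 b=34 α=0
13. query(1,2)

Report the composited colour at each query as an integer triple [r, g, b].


at x=2,y=1 over L1,L2:
+L1 (α=2/3) → [76, 16/3, 470/3]
+L2 (α=1/3) → [293/3, 194/9, 1267/9]
= [98, 22, 141]

query (1,2) [L1,L2] — begin 0,0,0
L1 α=1/3: [73, 83, 20]
L2 α=5/7: [866/7, 28, 935/7]
→ [124, 28, 134]

at x=0,y=1 over L3,L4:
L3 α=1/4: [13/4, 49/2, 51/4]
L4 α=1/2: [153/8, 511/4, 707/8]
rounded: [19, 128, 88]

(0,2) stack=L3,L4; from [0,0,0]:
L3 α=1/4: [105/2, 113/2, 97/2]
L4 α=4/5: [673/10, 633/10, 889/10]
rounded: [67, 63, 89]

at x=1,y=2 over L3,L5:
after L3 α=1/8: [67/8, 69/8, 69/4]
after L5 α=2/5: [2489/40, 671/40, 991/20]
→ [62, 17, 50]


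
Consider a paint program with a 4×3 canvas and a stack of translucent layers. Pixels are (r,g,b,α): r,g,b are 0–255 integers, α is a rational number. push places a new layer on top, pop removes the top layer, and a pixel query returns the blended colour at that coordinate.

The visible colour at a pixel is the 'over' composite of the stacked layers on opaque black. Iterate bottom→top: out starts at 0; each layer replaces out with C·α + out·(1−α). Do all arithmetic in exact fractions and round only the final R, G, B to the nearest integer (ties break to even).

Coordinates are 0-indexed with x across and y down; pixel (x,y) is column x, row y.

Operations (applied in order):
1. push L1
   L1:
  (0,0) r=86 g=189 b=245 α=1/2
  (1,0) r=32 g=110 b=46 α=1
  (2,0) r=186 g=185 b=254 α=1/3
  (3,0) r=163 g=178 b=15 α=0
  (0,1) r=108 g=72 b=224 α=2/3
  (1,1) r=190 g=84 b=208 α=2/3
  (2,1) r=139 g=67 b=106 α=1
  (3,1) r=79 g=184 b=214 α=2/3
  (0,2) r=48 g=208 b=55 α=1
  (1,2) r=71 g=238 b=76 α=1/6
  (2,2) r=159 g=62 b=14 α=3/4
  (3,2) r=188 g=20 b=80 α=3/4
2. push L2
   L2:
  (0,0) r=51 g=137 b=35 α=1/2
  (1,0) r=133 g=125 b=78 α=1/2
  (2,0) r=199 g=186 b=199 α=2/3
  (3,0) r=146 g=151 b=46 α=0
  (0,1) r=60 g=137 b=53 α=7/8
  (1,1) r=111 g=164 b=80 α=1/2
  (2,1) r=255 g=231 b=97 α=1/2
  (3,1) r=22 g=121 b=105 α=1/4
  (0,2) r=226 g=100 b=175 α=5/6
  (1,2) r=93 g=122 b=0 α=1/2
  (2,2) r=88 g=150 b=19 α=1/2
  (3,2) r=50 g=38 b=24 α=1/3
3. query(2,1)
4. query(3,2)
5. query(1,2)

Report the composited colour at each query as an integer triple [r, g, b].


(2,1) stack=L1,L2; from [0,0,0]:
after L1 α=1: [139, 67, 106]
after L2 α=1/2: [197, 149, 203/2]
= [197, 149, 102]

(3,2) stack=L1,L2; from [0,0,0]:
after L1 α=3/4: [141, 15, 60]
after L2 α=1/3: [332/3, 68/3, 48]
rounded: [111, 23, 48]

(1,2) stack=L1,L2; from [0,0,0]:
after L1 α=1/6: [71/6, 119/3, 38/3]
after L2 α=1/2: [629/12, 485/6, 19/3]
→ [52, 81, 6]


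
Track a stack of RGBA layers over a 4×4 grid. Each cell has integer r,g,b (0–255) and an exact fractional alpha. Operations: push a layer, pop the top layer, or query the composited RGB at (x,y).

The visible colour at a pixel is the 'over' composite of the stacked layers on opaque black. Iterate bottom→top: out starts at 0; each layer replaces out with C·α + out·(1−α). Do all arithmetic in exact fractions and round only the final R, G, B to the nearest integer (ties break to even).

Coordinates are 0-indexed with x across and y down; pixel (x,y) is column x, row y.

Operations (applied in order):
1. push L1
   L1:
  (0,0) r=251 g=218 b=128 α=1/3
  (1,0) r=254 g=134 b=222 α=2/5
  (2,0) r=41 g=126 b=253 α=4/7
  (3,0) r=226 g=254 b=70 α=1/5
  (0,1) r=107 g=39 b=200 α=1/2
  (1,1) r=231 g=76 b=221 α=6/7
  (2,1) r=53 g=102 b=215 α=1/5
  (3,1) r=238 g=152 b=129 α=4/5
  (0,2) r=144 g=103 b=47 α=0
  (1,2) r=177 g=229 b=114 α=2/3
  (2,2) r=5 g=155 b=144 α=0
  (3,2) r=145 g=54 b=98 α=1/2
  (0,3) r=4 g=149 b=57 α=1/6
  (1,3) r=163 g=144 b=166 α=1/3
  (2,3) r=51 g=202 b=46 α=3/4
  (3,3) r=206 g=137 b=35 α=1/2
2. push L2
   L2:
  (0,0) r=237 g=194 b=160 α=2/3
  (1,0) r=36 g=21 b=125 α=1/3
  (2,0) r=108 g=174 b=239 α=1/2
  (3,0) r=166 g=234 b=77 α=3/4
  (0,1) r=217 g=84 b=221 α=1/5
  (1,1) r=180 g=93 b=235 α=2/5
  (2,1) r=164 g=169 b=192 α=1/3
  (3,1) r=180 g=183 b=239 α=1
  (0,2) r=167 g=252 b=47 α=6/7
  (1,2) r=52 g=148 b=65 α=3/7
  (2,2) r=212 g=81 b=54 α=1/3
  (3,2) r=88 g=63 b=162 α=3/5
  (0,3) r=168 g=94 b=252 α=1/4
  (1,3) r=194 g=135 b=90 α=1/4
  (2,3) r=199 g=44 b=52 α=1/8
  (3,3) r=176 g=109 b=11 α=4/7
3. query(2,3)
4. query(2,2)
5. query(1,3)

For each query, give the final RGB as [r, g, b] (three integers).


(2,3) stack=L1,L2; from [0,0,0]:
+L1 (α=3/4) → [153/4, 303/2, 69/2]
+L2 (α=1/8) → [1867/32, 2209/16, 587/16]
rounded: [58, 138, 37]

query (2,2) [L1,L2] — begin 0,0,0
after L1 α=0: [0, 0, 0]
after L2 α=1/3: [212/3, 27, 18]
→ [71, 27, 18]

at x=1,y=3 over L1,L2:
L1 α=1/3: [163/3, 48, 166/3]
L2 α=1/4: [357/4, 279/4, 64]
→ [89, 70, 64]


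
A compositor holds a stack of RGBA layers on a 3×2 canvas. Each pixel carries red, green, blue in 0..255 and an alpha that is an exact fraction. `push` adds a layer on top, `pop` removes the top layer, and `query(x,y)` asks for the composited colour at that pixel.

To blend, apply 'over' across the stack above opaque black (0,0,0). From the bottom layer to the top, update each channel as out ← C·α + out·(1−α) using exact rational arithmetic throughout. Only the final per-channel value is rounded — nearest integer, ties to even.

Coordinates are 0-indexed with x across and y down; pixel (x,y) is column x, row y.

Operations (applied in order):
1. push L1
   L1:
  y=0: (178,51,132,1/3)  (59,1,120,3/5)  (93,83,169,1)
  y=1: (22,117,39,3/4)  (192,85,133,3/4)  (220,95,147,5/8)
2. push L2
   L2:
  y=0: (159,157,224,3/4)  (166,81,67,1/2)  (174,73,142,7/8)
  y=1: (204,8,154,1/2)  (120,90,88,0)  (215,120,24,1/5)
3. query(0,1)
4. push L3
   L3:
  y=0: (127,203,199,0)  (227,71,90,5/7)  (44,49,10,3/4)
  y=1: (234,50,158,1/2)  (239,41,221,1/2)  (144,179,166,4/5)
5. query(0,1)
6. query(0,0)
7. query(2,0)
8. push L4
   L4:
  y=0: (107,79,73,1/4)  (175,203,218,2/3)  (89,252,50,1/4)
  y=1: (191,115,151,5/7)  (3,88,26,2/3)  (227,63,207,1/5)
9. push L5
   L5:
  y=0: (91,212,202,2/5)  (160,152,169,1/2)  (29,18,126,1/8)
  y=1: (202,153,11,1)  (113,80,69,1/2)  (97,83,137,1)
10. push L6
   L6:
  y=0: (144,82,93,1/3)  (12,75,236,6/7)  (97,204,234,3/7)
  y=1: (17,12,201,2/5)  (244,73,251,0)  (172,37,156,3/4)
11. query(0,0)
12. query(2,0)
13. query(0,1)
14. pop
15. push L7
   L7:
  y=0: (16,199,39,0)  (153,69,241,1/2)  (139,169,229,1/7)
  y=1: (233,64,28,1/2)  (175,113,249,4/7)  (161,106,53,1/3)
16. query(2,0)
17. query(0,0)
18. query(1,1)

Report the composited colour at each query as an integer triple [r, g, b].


query (0,1) [L1,L2] — begin 0,0,0
L1 α=3/4: [33/2, 351/4, 117/4]
L2 α=1/2: [441/4, 383/8, 733/8]
→ [110, 48, 92]

query (0,1) [L1,L2,L3] — begin 0,0,0
L1 α=3/4: [33/2, 351/4, 117/4]
L2 α=1/2: [441/4, 383/8, 733/8]
L3 α=1/2: [1377/8, 783/16, 1997/16]
rounded: [172, 49, 125]

query (0,0) [L1,L2,L3] — begin 0,0,0
after L1 α=1/3: [178/3, 17, 44]
after L2 α=3/4: [1609/12, 122, 179]
after L3 α=0: [1609/12, 122, 179]
→ [134, 122, 179]

(2,0) stack=L1,L2,L3; from [0,0,0]:
after L1 α=1: [93, 83, 169]
after L2 α=7/8: [1311/8, 297/4, 1163/8]
after L3 α=3/4: [2367/32, 885/16, 1403/32]
= [74, 55, 44]

(0,0) stack=L1,L2,L3,L4,L5,L6; from [0,0,0]:
L1 α=1/3: [178/3, 17, 44]
L2 α=3/4: [1609/12, 122, 179]
L3 α=0: [1609/12, 122, 179]
L4 α=1/4: [2037/16, 445/4, 305/2]
L5 α=2/5: [9023/80, 3031/20, 1723/10]
L6 α=1/3: [14783/120, 3851/30, 2188/15]
= [123, 128, 146]

query (2,0) [L1,L2,L3,L4,L5,L6] — begin 0,0,0
after L1 α=1: [93, 83, 169]
after L2 α=7/8: [1311/8, 297/4, 1163/8]
after L3 α=3/4: [2367/32, 885/16, 1403/32]
after L4 α=1/4: [9949/128, 6687/64, 5809/128]
after L5 α=1/8: [73355/1024, 47961/512, 56791/1024]
after L6 α=3/7: [147851/1792, 126297/896, 236503/1792]
→ [83, 141, 132]

(0,1) stack=L1,L2,L3,L4,L5,L6; from [0,0,0]:
L1 α=3/4: [33/2, 351/4, 117/4]
L2 α=1/2: [441/4, 383/8, 733/8]
L3 α=1/2: [1377/8, 783/16, 1997/16]
L4 α=5/7: [5197/28, 769/8, 8037/56]
L5 α=1: [202, 153, 11]
L6 α=2/5: [128, 483/5, 87]
= [128, 97, 87]

query (2,0) [L1,L2,L3,L4,L5,L7] — begin 0,0,0
after L1 α=1: [93, 83, 169]
after L2 α=7/8: [1311/8, 297/4, 1163/8]
after L3 α=3/4: [2367/32, 885/16, 1403/32]
after L4 α=1/4: [9949/128, 6687/64, 5809/128]
after L5 α=1/8: [73355/1024, 47961/512, 56791/1024]
after L7 α=1/7: [291233/3584, 187147/1792, 287621/3584]
→ [81, 104, 80]

query (0,0) [L1,L2,L3,L4,L5,L7] — begin 0,0,0
L1 α=1/3: [178/3, 17, 44]
L2 α=3/4: [1609/12, 122, 179]
L3 α=0: [1609/12, 122, 179]
L4 α=1/4: [2037/16, 445/4, 305/2]
L5 α=2/5: [9023/80, 3031/20, 1723/10]
L7 α=0: [9023/80, 3031/20, 1723/10]
→ [113, 152, 172]

at x=1,y=1 over L1,L2,L3,L4,L5,L7:
+L1 (α=3/4) → [144, 255/4, 399/4]
+L2 (α=0) → [144, 255/4, 399/4]
+L3 (α=1/2) → [383/2, 419/8, 1283/8]
+L4 (α=2/3) → [395/6, 609/8, 1699/24]
+L5 (α=1/2) → [1073/12, 1249/16, 3355/48]
+L7 (α=4/7) → [3873/28, 10979/112, 19291/112]
rounded: [138, 98, 172]


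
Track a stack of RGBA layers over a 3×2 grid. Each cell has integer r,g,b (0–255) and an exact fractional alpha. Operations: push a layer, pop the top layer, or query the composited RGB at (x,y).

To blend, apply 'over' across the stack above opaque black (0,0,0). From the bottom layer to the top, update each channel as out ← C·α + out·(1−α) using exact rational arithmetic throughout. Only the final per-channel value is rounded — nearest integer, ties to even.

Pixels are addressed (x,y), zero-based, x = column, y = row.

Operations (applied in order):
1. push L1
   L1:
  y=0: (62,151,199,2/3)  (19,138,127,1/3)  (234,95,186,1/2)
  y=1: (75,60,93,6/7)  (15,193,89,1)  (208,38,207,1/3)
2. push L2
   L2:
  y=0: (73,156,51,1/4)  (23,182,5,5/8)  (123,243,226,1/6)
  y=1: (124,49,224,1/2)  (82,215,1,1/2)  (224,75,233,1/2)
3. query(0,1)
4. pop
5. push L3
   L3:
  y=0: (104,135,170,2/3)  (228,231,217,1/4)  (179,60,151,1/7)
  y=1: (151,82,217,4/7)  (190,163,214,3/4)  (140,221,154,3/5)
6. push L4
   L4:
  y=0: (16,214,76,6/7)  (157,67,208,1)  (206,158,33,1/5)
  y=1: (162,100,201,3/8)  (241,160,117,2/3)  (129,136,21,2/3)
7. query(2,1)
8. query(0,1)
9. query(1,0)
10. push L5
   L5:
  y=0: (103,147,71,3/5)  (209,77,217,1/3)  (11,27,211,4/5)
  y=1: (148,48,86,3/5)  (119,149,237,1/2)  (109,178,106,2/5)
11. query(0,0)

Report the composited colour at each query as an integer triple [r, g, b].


(0,1) stack=L1,L2; from [0,0,0]:
L1 α=6/7: [450/7, 360/7, 558/7]
L2 α=1/2: [659/7, 703/14, 1063/7]
= [94, 50, 152]

at x=2,y=1 over L1,L3,L4:
L1 α=1/3: [208/3, 38/3, 69]
L3 α=3/5: [1676/15, 413/3, 120]
L4 α=2/3: [5546/45, 1229/9, 54]
= [123, 137, 54]

(0,1) stack=L1,L3,L4; from [0,0,0]:
after L1 α=6/7: [450/7, 360/7, 558/7]
after L3 α=4/7: [5578/49, 3376/49, 7750/49]
after L4 α=3/8: [6463/49, 7895/98, 68297/392]
→ [132, 81, 174]

at x=1,y=0 over L1,L3,L4:
+L1 (α=1/3) → [19/3, 46, 127/3]
+L3 (α=1/4) → [247/4, 369/4, 86]
+L4 (α=1) → [157, 67, 208]
rounded: [157, 67, 208]

query (0,0) [L1,L3,L4,L5] — begin 0,0,0
after L1 α=2/3: [124/3, 302/3, 398/3]
after L3 α=2/3: [748/9, 1112/9, 1418/9]
after L4 α=6/7: [1612/63, 12668/63, 5522/63]
after L5 α=3/5: [22691/315, 53119/315, 24463/315]
= [72, 169, 78]


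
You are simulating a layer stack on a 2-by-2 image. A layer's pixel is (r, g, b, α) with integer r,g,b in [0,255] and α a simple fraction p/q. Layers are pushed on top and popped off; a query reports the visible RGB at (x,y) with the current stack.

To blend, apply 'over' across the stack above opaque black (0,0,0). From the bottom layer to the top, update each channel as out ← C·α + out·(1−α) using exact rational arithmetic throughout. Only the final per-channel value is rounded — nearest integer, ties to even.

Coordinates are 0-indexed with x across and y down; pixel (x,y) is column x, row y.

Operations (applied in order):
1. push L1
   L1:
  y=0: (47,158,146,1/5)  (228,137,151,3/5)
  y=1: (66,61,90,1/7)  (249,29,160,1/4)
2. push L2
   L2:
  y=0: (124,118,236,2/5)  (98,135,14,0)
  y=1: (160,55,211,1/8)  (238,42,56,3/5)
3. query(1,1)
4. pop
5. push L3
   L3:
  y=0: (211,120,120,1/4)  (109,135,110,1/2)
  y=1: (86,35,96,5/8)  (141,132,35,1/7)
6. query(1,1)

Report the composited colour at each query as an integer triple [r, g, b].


at x=1,y=1 over L1,L2:
L1 α=1/4: [249/4, 29/4, 40]
L2 α=3/5: [1677/10, 281/10, 248/5]
rounded: [168, 28, 50]

(1,1) stack=L1,L3; from [0,0,0]:
after L1 α=1/4: [249/4, 29/4, 40]
after L3 α=1/7: [147/2, 351/14, 275/7]
→ [74, 25, 39]


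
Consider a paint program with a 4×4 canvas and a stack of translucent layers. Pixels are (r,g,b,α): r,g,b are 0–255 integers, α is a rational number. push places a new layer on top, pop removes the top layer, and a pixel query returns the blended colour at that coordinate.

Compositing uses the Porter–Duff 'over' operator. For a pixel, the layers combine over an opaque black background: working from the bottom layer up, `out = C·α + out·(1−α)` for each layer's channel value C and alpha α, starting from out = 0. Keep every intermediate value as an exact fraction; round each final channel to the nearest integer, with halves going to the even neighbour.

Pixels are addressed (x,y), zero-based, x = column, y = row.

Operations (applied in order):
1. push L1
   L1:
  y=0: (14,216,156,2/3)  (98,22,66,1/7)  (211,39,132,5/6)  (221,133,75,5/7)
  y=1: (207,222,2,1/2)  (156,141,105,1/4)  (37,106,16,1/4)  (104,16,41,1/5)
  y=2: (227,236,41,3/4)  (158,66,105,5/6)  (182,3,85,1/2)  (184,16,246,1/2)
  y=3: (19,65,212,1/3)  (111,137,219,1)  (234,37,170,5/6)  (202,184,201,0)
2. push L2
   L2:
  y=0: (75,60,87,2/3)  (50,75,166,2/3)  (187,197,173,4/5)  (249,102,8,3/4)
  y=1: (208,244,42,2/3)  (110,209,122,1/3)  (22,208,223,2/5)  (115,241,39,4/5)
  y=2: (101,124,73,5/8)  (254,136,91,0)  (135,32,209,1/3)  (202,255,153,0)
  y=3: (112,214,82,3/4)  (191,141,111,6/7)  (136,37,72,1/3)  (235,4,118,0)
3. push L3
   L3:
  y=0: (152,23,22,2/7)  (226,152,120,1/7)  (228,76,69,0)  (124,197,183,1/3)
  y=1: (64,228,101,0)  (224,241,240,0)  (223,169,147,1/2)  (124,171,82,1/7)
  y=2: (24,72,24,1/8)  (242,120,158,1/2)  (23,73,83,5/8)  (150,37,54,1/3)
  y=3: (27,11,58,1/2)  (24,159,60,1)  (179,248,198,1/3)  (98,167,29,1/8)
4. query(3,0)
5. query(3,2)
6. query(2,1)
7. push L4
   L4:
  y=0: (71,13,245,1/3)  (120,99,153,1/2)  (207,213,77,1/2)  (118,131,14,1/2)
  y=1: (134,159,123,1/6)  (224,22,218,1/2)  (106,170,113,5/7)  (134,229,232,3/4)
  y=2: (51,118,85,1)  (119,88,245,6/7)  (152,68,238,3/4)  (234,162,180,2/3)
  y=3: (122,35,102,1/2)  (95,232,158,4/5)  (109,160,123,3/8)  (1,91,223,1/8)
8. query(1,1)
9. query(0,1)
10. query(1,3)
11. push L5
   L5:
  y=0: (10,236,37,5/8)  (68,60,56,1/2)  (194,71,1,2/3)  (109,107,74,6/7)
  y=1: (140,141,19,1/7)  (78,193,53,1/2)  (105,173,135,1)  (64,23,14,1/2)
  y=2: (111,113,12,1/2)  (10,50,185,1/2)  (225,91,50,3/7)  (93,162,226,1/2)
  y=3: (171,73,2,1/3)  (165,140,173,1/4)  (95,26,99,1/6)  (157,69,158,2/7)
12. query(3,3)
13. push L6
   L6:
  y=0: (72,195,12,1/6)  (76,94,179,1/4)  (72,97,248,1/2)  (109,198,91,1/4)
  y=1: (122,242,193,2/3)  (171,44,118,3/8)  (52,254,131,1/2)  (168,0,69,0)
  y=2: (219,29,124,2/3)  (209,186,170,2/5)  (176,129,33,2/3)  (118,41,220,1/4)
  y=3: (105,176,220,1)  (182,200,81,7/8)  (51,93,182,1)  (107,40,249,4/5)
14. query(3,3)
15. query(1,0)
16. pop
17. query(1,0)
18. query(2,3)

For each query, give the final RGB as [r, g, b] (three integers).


query (3,0) [L1,L2,L3] — begin 0,0,0
L1 α=5/7: [1105/7, 95, 375/7]
L2 α=3/4: [3167/14, 401/4, 543/28]
L3 α=1/3: [1345/7, 265/2, 1035/14]
= [192, 132, 74]

query (3,2) [L1,L2,L3] — begin 0,0,0
after L1 α=1/2: [92, 8, 123]
after L2 α=0: [92, 8, 123]
after L3 α=1/3: [334/3, 53/3, 100]
rounded: [111, 18, 100]

(2,1) stack=L1,L2,L3; from [0,0,0]:
L1 α=1/4: [37/4, 53/2, 4]
L2 α=2/5: [287/20, 991/10, 458/5]
L3 α=1/2: [4747/40, 2681/20, 1193/10]
→ [119, 134, 119]

(1,1) stack=L1,L2,L3,L4; from [0,0,0]:
L1 α=1/4: [39, 141/4, 105/4]
L2 α=1/3: [188/3, 559/6, 349/6]
L3 α=0: [188/3, 559/6, 349/6]
L4 α=1/2: [430/3, 691/12, 1657/12]
= [143, 58, 138]

query (0,1) [L1,L2,L3,L4] — begin 0,0,0
+L1 (α=1/2) → [207/2, 111, 1]
+L2 (α=2/3) → [1039/6, 599/3, 85/3]
+L3 (α=0) → [1039/6, 599/3, 85/3]
+L4 (α=1/6) → [5999/36, 1736/9, 397/9]
→ [167, 193, 44]

at x=1,y=3 over L1,L2,L3,L4:
L1 α=1: [111, 137, 219]
L2 α=6/7: [1257/7, 983/7, 885/7]
L3 α=1: [24, 159, 60]
L4 α=4/5: [404/5, 1087/5, 692/5]
= [81, 217, 138]

(3,3) stack=L1,L2,L3,L4,L5; from [0,0,0]:
after L1 α=0: [0, 0, 0]
after L2 α=0: [0, 0, 0]
after L3 α=1/8: [49/4, 167/8, 29/8]
after L4 α=1/8: [347/32, 1897/64, 1987/64]
after L5 α=2/7: [11783/224, 18317/448, 30159/448]
= [53, 41, 67]

at x=3,y=3 over L1,L2,L3,L4,L5,L6:
+L1 (α=0) → [0, 0, 0]
+L2 (α=0) → [0, 0, 0]
+L3 (α=1/8) → [49/4, 167/8, 29/8]
+L4 (α=1/8) → [347/32, 1897/64, 1987/64]
+L5 (α=2/7) → [11783/224, 18317/448, 30159/448]
+L6 (α=4/5) → [21531/224, 89997/2240, 476367/2240]
rounded: [96, 40, 213]

query (1,0) [L1,L2,L3,L4,L5,L6] — begin 0,0,0
+L1 (α=1/7) → [14, 22/7, 66/7]
+L2 (α=2/3) → [38, 1072/21, 2390/21]
+L3 (α=1/7) → [454/7, 3208/49, 5620/49]
+L4 (α=1/2) → [647/7, 8059/98, 13117/98]
+L5 (α=1/2) → [1123/14, 13939/196, 18605/196]
+L6 (α=1/4) → [4433/56, 60241/784, 90899/784]
→ [79, 77, 116]

(1,0) stack=L1,L2,L3,L4,L5; from [0,0,0]:
after L1 α=1/7: [14, 22/7, 66/7]
after L2 α=2/3: [38, 1072/21, 2390/21]
after L3 α=1/7: [454/7, 3208/49, 5620/49]
after L4 α=1/2: [647/7, 8059/98, 13117/98]
after L5 α=1/2: [1123/14, 13939/196, 18605/196]
rounded: [80, 71, 95]

query (2,3) [L1,L2,L3,L4,L5] — begin 0,0,0
+L1 (α=5/6) → [195, 185/6, 425/3]
+L2 (α=1/3) → [526/3, 296/9, 1066/9]
+L3 (α=1/3) → [1589/9, 2824/27, 3914/27]
+L4 (α=3/8) → [1361/9, 3385/27, 29533/216]
+L5 (α=1/6) → [3830/27, 17627/162, 169049/1296]
→ [142, 109, 130]


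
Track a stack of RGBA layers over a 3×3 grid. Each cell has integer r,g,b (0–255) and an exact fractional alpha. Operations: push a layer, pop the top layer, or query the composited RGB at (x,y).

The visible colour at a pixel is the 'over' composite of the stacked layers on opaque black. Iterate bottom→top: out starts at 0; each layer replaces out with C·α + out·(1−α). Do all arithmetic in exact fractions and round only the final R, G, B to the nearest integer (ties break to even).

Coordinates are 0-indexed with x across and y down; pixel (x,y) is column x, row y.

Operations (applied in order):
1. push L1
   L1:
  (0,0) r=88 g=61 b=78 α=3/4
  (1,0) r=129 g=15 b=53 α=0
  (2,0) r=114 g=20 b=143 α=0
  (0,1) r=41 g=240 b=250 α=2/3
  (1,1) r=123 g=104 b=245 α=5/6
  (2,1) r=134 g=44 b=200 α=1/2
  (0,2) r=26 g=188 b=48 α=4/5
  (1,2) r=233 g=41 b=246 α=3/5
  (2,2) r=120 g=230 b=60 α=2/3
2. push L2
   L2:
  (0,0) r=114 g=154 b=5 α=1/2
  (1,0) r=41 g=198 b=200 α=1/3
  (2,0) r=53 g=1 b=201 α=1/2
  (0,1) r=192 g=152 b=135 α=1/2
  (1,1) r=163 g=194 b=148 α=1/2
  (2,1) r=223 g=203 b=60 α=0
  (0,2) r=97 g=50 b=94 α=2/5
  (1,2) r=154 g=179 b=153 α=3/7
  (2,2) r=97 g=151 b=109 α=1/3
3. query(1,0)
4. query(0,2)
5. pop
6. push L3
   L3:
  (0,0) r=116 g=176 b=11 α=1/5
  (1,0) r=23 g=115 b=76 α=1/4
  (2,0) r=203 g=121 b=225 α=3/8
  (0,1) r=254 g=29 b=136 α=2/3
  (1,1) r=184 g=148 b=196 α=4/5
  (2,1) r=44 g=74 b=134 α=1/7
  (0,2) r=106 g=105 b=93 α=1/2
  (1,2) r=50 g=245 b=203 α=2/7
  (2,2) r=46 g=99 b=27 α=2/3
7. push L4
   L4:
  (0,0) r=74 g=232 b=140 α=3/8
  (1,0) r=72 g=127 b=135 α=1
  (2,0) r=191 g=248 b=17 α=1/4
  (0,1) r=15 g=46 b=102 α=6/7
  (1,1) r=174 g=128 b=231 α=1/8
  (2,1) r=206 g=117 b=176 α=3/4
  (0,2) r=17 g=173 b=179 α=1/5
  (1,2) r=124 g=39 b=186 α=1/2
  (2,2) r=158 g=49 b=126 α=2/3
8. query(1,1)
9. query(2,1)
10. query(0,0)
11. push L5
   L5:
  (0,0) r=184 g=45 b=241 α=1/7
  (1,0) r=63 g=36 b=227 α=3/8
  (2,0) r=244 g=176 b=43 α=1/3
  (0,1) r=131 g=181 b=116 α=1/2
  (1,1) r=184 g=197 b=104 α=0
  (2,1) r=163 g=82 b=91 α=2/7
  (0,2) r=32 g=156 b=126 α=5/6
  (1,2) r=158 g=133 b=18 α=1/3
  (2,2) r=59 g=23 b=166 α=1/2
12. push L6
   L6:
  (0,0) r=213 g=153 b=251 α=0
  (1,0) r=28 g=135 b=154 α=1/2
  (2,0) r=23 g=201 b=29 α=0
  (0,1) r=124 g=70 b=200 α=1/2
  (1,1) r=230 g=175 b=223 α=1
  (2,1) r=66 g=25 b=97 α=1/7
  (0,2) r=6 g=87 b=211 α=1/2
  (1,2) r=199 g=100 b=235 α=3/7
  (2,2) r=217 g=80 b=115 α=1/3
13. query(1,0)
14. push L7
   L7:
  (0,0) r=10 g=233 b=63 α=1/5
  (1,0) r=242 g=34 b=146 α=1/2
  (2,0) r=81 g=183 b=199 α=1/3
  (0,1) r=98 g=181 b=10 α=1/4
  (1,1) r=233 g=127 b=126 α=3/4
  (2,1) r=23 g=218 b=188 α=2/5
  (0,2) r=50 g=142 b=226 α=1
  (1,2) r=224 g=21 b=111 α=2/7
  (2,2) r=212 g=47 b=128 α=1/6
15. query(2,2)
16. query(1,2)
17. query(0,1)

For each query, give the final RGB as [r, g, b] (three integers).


(1,0) stack=L1,L2; from [0,0,0]:
L1 α=0: [0, 0, 0]
L2 α=1/3: [41/3, 66, 200/3]
rounded: [14, 66, 67]

at x=0,y=2 over L1,L2:
L1 α=4/5: [104/5, 752/5, 192/5]
L2 α=2/5: [1282/25, 2756/25, 1516/25]
= [51, 110, 61]

at x=1,y=1 over L1,L3,L4:
+L1 (α=5/6) → [205/2, 260/3, 1225/6]
+L3 (α=4/5) → [1677/10, 2036/15, 5929/30]
+L4 (α=1/8) → [13479/80, 4043/30, 48433/240]
→ [168, 135, 202]

(2,1) stack=L1,L3,L4; from [0,0,0]:
+L1 (α=1/2) → [67, 22, 100]
+L3 (α=1/7) → [446/7, 206/7, 734/7]
+L4 (α=3/4) → [1193/7, 2663/28, 2215/14]
→ [170, 95, 158]

query (0,0) [L1,L3,L4] — begin 0,0,0
after L1 α=3/4: [66, 183/4, 117/2]
after L3 α=1/5: [76, 359/5, 49]
after L4 α=3/8: [301/4, 1055/8, 665/8]
rounded: [75, 132, 83]

(1,0) stack=L1,L3,L4,L5,L6; from [0,0,0]:
L1 α=0: [0, 0, 0]
L3 α=1/4: [23/4, 115/4, 19]
L4 α=1: [72, 127, 135]
L5 α=3/8: [549/8, 743/8, 339/2]
L6 α=1/2: [773/16, 1823/16, 647/4]
→ [48, 114, 162]

query (2,2) [L1,L3,L4,L5,L6,L7] — begin 0,0,0
L1 α=2/3: [80, 460/3, 40]
L3 α=2/3: [172/3, 1054/9, 94/3]
L4 α=2/3: [1120/9, 1936/27, 850/9]
L5 α=1/2: [1651/18, 2557/54, 1172/9]
L6 α=1/3: [3604/27, 4717/81, 3379/27]
L7 α=1/6: [11872/81, 13696/243, 20351/162]
→ [147, 56, 126]

(1,2) stack=L1,L3,L4,L5,L6,L7; from [0,0,0]:
after L1 α=3/5: [699/5, 123/5, 738/5]
after L3 α=2/7: [799/7, 613/7, 1144/7]
after L4 α=1/2: [1667/14, 443/7, 1223/7]
after L5 α=1/3: [2773/21, 1817/21, 2572/21]
after L6 α=3/7: [23629/147, 13568/147, 25093/147]
after L7 α=2/7: [184001/1029, 74014/1029, 158099/1029]
= [179, 72, 154]

query (0,1) [L1,L3,L4,L5,L6,L7] — begin 0,0,0
L1 α=2/3: [82/3, 160, 500/3]
L3 α=2/3: [1606/9, 218/3, 1316/9]
L4 α=6/7: [2416/63, 1046/21, 6824/63]
L5 α=1/2: [10669/126, 4847/42, 7066/63]
L6 α=1/2: [26293/252, 7787/84, 9833/63]
L7 α=1/4: [34525/336, 12855/112, 10043/84]
→ [103, 115, 120]


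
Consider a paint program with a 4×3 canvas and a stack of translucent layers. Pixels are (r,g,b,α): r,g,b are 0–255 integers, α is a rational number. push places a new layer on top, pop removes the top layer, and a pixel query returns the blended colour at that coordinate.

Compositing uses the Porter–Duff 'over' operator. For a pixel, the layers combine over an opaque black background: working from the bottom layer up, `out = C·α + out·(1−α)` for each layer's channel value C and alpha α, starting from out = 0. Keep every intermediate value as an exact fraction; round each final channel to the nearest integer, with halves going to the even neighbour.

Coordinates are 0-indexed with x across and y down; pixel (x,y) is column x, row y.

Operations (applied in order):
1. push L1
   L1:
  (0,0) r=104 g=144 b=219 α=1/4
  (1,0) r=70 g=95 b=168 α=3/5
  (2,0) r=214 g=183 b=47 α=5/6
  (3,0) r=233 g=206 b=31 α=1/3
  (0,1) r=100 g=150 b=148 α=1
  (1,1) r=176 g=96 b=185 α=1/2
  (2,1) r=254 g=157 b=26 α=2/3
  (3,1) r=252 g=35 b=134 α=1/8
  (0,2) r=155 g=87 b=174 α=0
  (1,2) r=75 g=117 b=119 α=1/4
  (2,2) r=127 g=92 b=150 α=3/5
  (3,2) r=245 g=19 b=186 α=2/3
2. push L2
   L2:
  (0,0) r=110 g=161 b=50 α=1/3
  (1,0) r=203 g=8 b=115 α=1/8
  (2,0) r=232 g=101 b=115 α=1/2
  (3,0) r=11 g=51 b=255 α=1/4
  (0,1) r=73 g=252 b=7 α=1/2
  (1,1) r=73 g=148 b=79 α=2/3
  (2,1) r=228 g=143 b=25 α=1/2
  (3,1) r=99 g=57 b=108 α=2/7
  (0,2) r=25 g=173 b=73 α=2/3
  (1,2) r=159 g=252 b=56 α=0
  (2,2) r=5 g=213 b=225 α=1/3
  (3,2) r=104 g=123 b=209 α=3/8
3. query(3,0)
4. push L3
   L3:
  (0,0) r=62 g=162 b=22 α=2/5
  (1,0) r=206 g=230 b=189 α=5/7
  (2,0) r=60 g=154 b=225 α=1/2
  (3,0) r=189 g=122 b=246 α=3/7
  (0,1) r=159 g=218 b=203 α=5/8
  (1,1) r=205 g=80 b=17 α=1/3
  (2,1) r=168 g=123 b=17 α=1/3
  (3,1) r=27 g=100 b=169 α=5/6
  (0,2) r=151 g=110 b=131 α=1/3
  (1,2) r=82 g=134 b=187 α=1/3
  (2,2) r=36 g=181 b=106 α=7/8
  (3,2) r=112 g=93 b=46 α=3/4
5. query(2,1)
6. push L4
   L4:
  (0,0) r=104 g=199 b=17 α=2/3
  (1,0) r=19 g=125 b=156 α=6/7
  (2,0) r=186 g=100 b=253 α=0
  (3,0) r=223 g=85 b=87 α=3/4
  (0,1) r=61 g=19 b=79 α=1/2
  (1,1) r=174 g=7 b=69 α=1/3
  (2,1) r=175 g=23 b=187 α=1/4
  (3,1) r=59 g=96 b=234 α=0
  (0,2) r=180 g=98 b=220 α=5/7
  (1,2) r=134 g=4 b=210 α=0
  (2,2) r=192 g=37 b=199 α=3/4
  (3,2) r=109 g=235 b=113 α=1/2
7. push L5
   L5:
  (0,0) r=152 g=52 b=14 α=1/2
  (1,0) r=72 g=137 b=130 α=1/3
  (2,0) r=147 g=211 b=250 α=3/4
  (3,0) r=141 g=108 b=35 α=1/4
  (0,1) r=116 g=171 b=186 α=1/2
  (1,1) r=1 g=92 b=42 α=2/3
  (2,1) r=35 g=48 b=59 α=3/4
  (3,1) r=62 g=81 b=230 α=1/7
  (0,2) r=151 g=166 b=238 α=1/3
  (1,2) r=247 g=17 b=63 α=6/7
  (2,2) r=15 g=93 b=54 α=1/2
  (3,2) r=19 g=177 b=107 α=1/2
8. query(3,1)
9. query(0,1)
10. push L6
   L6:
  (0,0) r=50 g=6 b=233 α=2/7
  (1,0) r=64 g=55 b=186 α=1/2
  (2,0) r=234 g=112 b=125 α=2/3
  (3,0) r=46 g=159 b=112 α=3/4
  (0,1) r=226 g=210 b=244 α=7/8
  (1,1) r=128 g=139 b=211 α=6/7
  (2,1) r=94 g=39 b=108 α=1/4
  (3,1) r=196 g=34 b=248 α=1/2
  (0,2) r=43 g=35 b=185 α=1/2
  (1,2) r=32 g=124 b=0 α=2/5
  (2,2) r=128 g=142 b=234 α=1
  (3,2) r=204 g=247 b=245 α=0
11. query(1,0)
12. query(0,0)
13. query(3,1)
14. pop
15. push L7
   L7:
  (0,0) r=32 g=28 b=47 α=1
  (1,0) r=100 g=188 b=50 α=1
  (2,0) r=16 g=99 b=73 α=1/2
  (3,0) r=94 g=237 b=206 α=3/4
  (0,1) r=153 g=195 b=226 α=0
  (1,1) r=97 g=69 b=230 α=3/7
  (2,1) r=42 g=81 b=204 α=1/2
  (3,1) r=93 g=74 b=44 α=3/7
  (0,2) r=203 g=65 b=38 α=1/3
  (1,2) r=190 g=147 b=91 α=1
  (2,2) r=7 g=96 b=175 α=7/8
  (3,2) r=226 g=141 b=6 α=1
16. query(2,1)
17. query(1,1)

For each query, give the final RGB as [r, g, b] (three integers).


query (3,0) [L1,L2] — begin 0,0,0
after L1 α=1/3: [233/3, 206/3, 31/3]
after L2 α=1/4: [61, 257/4, 143/2]
rounded: [61, 64, 72]

at x=2,y=1 over L1,L2,L3:
L1 α=2/3: [508/3, 314/3, 52/3]
L2 α=1/2: [596/3, 743/6, 127/6]
L3 α=1/3: [1696/9, 1112/9, 178/9]
= [188, 124, 20]

at x=3,y=1 over L1,L2,L3,L4,L5:
after L1 α=1/8: [63/2, 35/8, 67/4]
after L2 α=2/7: [711/14, 1087/56, 1199/28]
after L3 α=5/6: [867/28, 29087/336, 24859/168]
after L4 α=0: [867/28, 29087/336, 24859/168]
after L5 α=1/7: [3469/98, 33623/392, 31299/196]
→ [35, 86, 160]

at x=0,y=1 over L1,L2,L3,L4,L5:
+L1 (α=1) → [100, 150, 148]
+L2 (α=1/2) → [173/2, 201, 155/2]
+L3 (α=5/8) → [2109/16, 1693/8, 2495/16]
+L4 (α=1/2) → [3085/32, 1845/16, 3759/32]
+L5 (α=1/2) → [6797/64, 4581/32, 9711/64]
→ [106, 143, 152]

at x=1,y=0 over L1,L2,L3,L4,L5,L6:
L1 α=3/5: [42, 57, 504/5]
L2 α=1/8: [497/8, 407/8, 4103/40]
L3 α=5/7: [4617/28, 5007/28, 23003/140]
L4 α=6/7: [7809/196, 26007/196, 154043/980]
L5 α=1/3: [4955/98, 39433/294, 72581/490]
L6 α=1/2: [11227/196, 55603/588, 163721/980]
rounded: [57, 95, 167]

at x=0,y=0 over L1,L2,L3,L4,L5,L6:
+L1 (α=1/4) → [26, 36, 219/4]
+L2 (α=1/3) → [54, 233/3, 319/6]
+L3 (α=2/5) → [286/5, 557/5, 407/10]
+L4 (α=2/3) → [442/5, 849/5, 249/10]
+L5 (α=1/2) → [601/5, 1109/10, 389/20]
+L6 (α=2/7) → [701/7, 1133/14, 2253/28]
rounded: [100, 81, 80]

(3,1) stack=L1,L2,L3,L4,L5,L6; from [0,0,0]:
L1 α=1/8: [63/2, 35/8, 67/4]
L2 α=2/7: [711/14, 1087/56, 1199/28]
L3 α=5/6: [867/28, 29087/336, 24859/168]
L4 α=0: [867/28, 29087/336, 24859/168]
L5 α=1/7: [3469/98, 33623/392, 31299/196]
L6 α=1/2: [22677/196, 46951/784, 79907/392]
= [116, 60, 204]

at x=2,y=1 over L1,L2,L3,L4,L5,L7:
L1 α=2/3: [508/3, 314/3, 52/3]
L2 α=1/2: [596/3, 743/6, 127/6]
L3 α=1/3: [1696/9, 1112/9, 178/9]
L4 α=1/4: [2221/12, 1181/12, 739/12]
L5 α=3/4: [3481/48, 2909/48, 2863/48]
L7 α=1/2: [5497/96, 6797/96, 12655/96]
= [57, 71, 132]

query (1,1) [L1,L2,L3,L4,L5,L7] — begin 0,0,0
+L1 (α=1/2) → [88, 48, 185/2]
+L2 (α=2/3) → [78, 344/3, 167/2]
+L3 (α=1/3) → [361/3, 928/9, 184/3]
+L4 (α=1/3) → [1244/9, 1919/27, 575/9]
+L5 (α=2/3) → [1262/27, 6887/81, 1331/27]
+L7 (α=3/7) → [12905/189, 44315/567, 3422/27]
= [68, 78, 127]


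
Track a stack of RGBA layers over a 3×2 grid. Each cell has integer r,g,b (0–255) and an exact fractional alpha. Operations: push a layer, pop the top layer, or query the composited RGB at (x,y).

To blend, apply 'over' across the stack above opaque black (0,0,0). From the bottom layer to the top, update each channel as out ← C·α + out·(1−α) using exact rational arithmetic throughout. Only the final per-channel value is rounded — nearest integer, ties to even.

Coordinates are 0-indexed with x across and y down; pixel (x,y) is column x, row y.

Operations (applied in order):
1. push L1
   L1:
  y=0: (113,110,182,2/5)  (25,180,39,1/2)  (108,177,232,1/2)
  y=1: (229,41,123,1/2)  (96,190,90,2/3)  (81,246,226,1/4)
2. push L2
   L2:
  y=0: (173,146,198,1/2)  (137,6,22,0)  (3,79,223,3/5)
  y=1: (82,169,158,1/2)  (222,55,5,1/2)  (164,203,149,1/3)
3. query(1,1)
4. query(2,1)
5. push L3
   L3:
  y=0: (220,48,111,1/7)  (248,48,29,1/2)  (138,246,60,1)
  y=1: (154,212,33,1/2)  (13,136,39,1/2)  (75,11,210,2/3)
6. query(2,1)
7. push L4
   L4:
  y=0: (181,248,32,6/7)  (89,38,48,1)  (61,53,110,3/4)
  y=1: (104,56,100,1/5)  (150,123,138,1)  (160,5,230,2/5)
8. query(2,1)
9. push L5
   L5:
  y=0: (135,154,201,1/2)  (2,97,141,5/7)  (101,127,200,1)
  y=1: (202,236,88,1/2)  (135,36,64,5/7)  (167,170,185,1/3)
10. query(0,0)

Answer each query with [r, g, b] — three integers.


at x=1,y=1 over L1,L2:
after L1 α=2/3: [64, 380/3, 60]
after L2 α=1/2: [143, 545/6, 65/2]
= [143, 91, 32]

(2,1) stack=L1,L2; from [0,0,0]:
after L1 α=1/4: [81/4, 123/2, 113/2]
after L2 α=1/3: [409/6, 326/3, 262/3]
rounded: [68, 109, 87]

query (2,1) [L1,L2,L3] — begin 0,0,0
L1 α=1/4: [81/4, 123/2, 113/2]
L2 α=1/3: [409/6, 326/3, 262/3]
L3 α=2/3: [1309/18, 392/9, 1522/9]
→ [73, 44, 169]

query (2,1) [L1,L2,L3,L4] — begin 0,0,0
after L1 α=1/4: [81/4, 123/2, 113/2]
after L2 α=1/3: [409/6, 326/3, 262/3]
after L3 α=2/3: [1309/18, 392/9, 1522/9]
after L4 α=2/5: [3229/30, 422/15, 2902/15]
rounded: [108, 28, 193]

at x=0,y=0 over L1,L2,L3,L4,L5:
L1 α=2/5: [226/5, 44, 364/5]
L2 α=1/2: [1091/10, 95, 677/5]
L3 α=1/7: [4373/35, 618/7, 4617/35]
L4 α=6/7: [42383/245, 11034/49, 11337/245]
L5 α=1/2: [37729/245, 9290/49, 30291/245]
rounded: [154, 190, 124]


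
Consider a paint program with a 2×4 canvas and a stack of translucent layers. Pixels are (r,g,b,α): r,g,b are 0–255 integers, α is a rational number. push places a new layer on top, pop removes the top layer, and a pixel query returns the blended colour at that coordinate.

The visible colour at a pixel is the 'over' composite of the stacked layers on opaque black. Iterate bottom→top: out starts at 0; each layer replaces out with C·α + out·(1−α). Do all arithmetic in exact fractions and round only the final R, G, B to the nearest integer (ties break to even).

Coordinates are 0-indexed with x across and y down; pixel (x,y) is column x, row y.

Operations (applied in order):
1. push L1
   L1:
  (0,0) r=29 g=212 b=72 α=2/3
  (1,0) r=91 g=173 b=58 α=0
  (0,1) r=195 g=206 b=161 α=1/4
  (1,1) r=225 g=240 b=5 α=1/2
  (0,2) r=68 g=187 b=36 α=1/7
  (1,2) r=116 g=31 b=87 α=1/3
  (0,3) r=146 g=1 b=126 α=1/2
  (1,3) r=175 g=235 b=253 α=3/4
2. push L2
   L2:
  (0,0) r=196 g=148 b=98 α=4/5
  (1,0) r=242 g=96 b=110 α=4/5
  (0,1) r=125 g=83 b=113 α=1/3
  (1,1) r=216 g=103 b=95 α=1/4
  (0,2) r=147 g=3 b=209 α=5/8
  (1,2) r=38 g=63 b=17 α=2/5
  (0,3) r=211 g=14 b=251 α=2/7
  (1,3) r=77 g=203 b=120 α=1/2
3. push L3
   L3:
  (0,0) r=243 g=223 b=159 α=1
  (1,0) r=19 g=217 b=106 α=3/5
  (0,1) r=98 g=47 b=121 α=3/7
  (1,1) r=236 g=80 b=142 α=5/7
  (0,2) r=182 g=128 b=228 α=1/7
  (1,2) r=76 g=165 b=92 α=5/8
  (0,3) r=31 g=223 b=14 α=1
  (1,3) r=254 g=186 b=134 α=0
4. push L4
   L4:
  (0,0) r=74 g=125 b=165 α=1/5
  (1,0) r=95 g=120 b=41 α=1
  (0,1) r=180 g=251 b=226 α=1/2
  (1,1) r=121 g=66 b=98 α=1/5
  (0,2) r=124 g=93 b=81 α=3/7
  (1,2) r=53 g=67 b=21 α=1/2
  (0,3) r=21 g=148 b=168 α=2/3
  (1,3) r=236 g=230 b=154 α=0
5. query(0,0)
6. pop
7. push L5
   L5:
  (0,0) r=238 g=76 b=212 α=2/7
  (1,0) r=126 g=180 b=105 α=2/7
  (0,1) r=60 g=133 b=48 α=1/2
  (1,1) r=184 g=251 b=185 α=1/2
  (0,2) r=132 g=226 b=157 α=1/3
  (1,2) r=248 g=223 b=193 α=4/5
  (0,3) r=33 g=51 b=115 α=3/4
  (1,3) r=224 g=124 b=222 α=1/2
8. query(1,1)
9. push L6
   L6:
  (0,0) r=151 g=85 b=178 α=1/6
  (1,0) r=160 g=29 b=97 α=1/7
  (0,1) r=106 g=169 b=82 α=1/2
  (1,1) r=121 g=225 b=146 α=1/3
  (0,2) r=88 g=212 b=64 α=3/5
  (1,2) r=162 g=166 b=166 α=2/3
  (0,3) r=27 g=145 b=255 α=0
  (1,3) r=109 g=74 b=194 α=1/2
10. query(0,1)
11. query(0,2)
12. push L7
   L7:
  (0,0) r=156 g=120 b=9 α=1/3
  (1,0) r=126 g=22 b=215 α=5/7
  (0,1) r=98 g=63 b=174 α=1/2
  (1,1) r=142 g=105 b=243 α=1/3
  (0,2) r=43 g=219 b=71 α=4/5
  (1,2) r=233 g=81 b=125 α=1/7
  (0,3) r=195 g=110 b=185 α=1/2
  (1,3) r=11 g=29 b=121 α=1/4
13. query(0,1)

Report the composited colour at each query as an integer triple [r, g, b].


at x=0,y=0 over L1,L2,L3,L4:
after L1 α=2/3: [58/3, 424/3, 48]
after L2 α=4/5: [482/3, 440/3, 88]
after L3 α=1: [243, 223, 159]
after L4 α=1/5: [1046/5, 1017/5, 801/5]
→ [209, 203, 160]

at x=1,y=1 over L1,L2,L3,L5:
+L1 (α=1/2) → [225/2, 120, 5/2]
+L2 (α=1/4) → [1107/8, 463/4, 205/8]
+L3 (α=5/7) → [5827/28, 1263/14, 435/4]
+L5 (α=1/2) → [10979/56, 4777/28, 1175/8]
= [196, 171, 147]

query (0,1) [L1,L2,L3,L5,L6] — begin 0,0,0
after L1 α=1/4: [195/4, 103/2, 161/4]
after L2 α=1/3: [445/6, 62, 129/2]
after L3 α=3/7: [1772/21, 389/7, 621/7]
after L5 α=1/2: [1516/21, 660/7, 957/14]
after L6 α=1/2: [1871/21, 1843/14, 2105/28]
→ [89, 132, 75]

query (0,2) [L1,L2,L3,L5,L6] — begin 0,0,0
after L1 α=1/7: [68/7, 187/7, 36/7]
after L2 α=5/8: [5349/56, 333/28, 7423/56]
after L3 α=1/7: [21143/196, 2791/98, 28653/196]
after L5 α=1/3: [34079/294, 13865/147, 44039/294]
after L6 α=3/5: [72887/735, 121222/735, 72263/735]
= [99, 165, 98]

(0,1) stack=L1,L2,L3,L5,L6,L7; from [0,0,0]:
+L1 (α=1/4) → [195/4, 103/2, 161/4]
+L2 (α=1/3) → [445/6, 62, 129/2]
+L3 (α=3/7) → [1772/21, 389/7, 621/7]
+L5 (α=1/2) → [1516/21, 660/7, 957/14]
+L6 (α=1/2) → [1871/21, 1843/14, 2105/28]
+L7 (α=1/2) → [3929/42, 2725/28, 6977/56]
rounded: [94, 97, 125]
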